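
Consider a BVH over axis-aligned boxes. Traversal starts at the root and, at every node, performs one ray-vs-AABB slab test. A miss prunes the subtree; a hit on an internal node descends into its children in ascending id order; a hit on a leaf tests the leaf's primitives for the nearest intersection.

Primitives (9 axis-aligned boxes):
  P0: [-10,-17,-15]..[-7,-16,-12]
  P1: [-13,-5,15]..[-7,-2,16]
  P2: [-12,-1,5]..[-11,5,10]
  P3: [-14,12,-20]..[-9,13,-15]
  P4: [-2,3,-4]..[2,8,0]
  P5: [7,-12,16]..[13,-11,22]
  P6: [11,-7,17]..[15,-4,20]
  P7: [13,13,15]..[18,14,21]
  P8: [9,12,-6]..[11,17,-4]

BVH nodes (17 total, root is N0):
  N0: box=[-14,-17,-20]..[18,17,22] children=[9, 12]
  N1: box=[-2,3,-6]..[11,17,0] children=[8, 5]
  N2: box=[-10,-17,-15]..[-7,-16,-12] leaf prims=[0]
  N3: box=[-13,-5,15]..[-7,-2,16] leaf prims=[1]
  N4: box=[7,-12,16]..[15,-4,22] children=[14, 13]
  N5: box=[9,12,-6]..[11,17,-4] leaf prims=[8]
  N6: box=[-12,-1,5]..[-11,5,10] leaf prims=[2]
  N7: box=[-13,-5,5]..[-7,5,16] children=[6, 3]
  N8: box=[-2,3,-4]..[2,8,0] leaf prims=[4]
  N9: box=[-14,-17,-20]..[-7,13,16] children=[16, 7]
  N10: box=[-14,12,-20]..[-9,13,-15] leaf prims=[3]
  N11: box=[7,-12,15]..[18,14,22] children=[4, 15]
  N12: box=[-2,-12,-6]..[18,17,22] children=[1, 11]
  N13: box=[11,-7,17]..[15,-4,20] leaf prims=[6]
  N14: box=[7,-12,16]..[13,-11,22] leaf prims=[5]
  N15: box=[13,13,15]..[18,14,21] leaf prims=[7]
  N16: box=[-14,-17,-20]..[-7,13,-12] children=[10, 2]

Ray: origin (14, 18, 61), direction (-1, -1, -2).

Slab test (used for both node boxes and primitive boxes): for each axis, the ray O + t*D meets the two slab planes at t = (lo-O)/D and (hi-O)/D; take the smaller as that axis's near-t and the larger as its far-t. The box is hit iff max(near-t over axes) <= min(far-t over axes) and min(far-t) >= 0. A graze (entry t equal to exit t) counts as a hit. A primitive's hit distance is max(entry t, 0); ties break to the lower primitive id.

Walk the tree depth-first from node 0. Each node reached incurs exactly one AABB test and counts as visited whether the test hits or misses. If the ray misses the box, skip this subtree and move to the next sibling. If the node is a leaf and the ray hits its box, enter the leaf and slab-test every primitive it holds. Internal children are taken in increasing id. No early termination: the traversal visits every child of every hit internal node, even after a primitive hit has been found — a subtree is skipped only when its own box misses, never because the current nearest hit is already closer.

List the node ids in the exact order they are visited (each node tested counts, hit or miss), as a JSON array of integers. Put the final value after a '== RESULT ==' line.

Walk:
N0 x:[-4,28] y:[1,35] z:[39/2,81/2] -> hit [39/2,28], descend [9, 12]
  N9 x:[21,28] y:[5,35] z:[45/2,81/2] -> hit [45/2,28], descend [7, 16]
    N7 x:[21,27] y:[13,23] z:[45/2,28] -> hit [45/2,23], descend [3, 6]
      N3 x:[21,27] y:[20,23] z:[45/2,23] -> hit [45/2,23] leaf, test {P1@t=45/2}
      N6 x:[25,26] y:[13,19] z:[51/2,28] -> miss, prune
    N16 x:[21,28] y:[5,35] z:[73/2,81/2] -> miss, prune
  N12 x:[-4,16] y:[1,30] z:[39/2,67/2] -> miss, prune

Visited [0, 9, 7, 3, 6, 16, 12]. Tests: 7 box, 1 leaf. Nearest: P1.

== RESULT ==
[0, 9, 7, 3, 6, 16, 12]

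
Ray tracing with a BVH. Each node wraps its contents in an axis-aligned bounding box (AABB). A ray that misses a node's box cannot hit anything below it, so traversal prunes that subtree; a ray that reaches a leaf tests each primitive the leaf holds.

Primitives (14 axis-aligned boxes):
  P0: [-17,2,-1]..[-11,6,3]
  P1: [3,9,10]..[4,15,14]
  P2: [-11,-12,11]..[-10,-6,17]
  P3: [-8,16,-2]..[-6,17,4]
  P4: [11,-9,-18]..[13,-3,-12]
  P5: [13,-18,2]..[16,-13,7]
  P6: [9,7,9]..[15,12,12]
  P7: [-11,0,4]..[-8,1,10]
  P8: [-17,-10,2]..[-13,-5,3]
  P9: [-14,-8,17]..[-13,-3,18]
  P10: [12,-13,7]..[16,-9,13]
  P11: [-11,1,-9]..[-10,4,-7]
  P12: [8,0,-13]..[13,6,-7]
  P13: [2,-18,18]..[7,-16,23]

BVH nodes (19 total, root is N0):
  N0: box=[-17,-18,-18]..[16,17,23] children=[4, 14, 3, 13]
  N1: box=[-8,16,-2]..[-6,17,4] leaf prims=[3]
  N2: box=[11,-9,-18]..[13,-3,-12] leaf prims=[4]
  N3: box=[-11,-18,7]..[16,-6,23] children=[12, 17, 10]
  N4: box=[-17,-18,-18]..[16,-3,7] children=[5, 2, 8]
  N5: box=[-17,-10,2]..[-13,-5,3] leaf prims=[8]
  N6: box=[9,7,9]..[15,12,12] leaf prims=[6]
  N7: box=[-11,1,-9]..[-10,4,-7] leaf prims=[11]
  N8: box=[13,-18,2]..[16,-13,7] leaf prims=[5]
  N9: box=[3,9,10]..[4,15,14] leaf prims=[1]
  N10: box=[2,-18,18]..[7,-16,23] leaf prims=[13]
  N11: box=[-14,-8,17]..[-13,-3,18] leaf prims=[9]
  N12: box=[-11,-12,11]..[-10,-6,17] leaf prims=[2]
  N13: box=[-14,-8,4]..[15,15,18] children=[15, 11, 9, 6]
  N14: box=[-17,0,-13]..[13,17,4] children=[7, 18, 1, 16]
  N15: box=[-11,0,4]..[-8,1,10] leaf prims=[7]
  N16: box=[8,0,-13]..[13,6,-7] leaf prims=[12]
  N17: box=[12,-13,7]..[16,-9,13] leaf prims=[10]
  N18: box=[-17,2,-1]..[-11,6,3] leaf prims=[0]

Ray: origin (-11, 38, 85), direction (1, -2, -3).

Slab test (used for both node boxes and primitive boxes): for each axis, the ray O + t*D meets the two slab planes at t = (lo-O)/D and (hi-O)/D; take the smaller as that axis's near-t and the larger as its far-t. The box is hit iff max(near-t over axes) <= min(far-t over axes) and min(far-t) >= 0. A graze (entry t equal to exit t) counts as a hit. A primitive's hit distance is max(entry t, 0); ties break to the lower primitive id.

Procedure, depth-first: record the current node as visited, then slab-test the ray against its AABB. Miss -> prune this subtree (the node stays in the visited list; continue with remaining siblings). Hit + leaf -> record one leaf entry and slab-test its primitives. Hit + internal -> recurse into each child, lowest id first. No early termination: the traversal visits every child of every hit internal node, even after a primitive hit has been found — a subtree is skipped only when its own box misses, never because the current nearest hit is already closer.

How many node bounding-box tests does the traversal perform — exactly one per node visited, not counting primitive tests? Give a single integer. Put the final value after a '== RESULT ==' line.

Traverse from the root:
N0 x:[-6,27] y:[21/2,28] z:[62/3,103/3] -> hit [62/3,27], descend [3, 4, 13, 14]
  N3 x:[0,27] y:[22,28] z:[62/3,26] -> hit [22,26], descend [10, 12, 17]
    N10 x:[13,18] y:[27,28] z:[62/3,67/3] -> miss, prune
    N12 x:[0,1] y:[22,25] z:[68/3,74/3] -> miss, prune
    N17 x:[23,27] y:[47/2,51/2] z:[24,26] -> hit [24,51/2] leaf, test {P10@t=24}
  N4 x:[-6,27] y:[41/2,28] z:[26,103/3] -> hit [26,27], descend [2, 5, 8]
    N2 x:[22,24] y:[41/2,47/2] z:[97/3,103/3] -> miss, prune
    N5 x:[-6,-2] y:[43/2,24] z:[82/3,83/3] -> miss, prune
    N8 x:[24,27] y:[51/2,28] z:[26,83/3] -> hit [26,27] leaf, test {P5@t=26}
  N13 x:[-3,26] y:[23/2,23] z:[67/3,27] -> hit [67/3,23], descend [6, 9, 11, 15]
    N6 x:[20,26] y:[13,31/2] z:[73/3,76/3] -> miss, prune
    N9 x:[14,15] y:[23/2,29/2] z:[71/3,25] -> miss, prune
    N11 x:[-3,-2] y:[41/2,23] z:[67/3,68/3] -> miss, prune
    N15 x:[0,3] y:[37/2,19] z:[25,27] -> miss, prune
  N14 x:[-6,24] y:[21/2,19] z:[27,98/3] -> miss, prune

Visited [0, 3, 10, 12, 17, 4, 2, 5, 8, 13, 6, 9, 11, 15, 14]. Tests: 15 box, 2 leaf. Nearest: P10.

== RESULT ==
15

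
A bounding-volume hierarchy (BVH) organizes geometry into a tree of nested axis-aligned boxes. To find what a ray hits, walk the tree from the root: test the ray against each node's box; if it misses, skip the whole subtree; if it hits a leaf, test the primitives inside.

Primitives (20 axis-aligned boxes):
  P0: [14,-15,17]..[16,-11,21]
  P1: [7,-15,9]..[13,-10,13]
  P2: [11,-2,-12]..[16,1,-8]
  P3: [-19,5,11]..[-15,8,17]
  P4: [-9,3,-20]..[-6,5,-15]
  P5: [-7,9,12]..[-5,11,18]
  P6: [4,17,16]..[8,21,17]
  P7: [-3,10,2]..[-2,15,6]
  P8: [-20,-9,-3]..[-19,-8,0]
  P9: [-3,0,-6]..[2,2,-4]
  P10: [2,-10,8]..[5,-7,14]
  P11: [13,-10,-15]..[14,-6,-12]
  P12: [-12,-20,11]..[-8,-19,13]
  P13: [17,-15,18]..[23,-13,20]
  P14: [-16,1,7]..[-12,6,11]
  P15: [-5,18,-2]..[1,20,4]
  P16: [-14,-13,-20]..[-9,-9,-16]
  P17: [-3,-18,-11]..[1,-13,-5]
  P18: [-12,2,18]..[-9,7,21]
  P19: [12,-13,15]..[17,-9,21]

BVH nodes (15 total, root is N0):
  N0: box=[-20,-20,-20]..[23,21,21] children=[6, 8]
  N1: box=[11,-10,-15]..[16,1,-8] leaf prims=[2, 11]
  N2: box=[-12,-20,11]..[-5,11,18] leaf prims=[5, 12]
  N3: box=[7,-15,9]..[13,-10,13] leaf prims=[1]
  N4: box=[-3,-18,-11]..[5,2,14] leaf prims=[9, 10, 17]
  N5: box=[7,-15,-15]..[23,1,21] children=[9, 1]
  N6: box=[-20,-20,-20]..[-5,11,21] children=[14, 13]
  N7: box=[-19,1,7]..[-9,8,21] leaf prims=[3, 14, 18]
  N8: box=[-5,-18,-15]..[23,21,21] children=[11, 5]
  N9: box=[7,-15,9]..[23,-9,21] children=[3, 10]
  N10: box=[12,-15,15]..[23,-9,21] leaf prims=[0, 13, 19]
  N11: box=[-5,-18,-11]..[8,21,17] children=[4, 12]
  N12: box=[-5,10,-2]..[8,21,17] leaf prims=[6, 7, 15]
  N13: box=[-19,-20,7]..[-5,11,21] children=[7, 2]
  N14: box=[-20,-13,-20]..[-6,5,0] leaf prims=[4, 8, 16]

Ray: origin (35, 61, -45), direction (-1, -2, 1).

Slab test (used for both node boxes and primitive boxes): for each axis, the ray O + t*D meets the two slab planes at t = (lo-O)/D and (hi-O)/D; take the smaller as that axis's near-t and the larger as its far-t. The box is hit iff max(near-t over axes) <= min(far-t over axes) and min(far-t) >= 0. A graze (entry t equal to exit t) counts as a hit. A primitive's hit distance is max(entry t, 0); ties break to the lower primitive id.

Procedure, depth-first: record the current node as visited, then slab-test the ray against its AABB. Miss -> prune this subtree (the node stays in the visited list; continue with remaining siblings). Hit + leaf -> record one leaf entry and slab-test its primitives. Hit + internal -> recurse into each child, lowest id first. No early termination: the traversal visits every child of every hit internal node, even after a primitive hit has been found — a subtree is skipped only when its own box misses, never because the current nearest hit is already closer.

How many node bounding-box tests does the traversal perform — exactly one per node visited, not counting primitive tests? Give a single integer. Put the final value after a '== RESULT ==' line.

Trace the traversal:
N0 x:[12,55] y:[20,81/2] z:[25,66] -> hit [25,81/2], descend [6, 8]
  N6 x:[40,55] y:[25,81/2] z:[25,66] -> hit [40,81/2], descend [13, 14]
    N13 x:[40,54] y:[25,81/2] z:[52,66] -> miss, prune
    N14 x:[41,55] y:[28,37] z:[25,45] -> miss, prune
  N8 x:[12,40] y:[20,79/2] z:[30,66] -> hit [30,79/2], descend [5, 11]
    N5 x:[12,28] y:[30,38] z:[30,66] -> miss, prune
    N11 x:[27,40] y:[20,79/2] z:[34,62] -> hit [34,79/2], descend [4, 12]
      N4 x:[30,38] y:[59/2,79/2] z:[34,59] -> hit [34,38] leaf, test {P9(miss), P10(miss), P17@t=37}
      N12 x:[27,40] y:[20,51/2] z:[43,62] -> miss, prune

Summary -> nodes [0, 6, 13, 14, 8, 5, 11, 4, 12]; box-tests=9; leaf-entries=1; first=P17

== RESULT ==
9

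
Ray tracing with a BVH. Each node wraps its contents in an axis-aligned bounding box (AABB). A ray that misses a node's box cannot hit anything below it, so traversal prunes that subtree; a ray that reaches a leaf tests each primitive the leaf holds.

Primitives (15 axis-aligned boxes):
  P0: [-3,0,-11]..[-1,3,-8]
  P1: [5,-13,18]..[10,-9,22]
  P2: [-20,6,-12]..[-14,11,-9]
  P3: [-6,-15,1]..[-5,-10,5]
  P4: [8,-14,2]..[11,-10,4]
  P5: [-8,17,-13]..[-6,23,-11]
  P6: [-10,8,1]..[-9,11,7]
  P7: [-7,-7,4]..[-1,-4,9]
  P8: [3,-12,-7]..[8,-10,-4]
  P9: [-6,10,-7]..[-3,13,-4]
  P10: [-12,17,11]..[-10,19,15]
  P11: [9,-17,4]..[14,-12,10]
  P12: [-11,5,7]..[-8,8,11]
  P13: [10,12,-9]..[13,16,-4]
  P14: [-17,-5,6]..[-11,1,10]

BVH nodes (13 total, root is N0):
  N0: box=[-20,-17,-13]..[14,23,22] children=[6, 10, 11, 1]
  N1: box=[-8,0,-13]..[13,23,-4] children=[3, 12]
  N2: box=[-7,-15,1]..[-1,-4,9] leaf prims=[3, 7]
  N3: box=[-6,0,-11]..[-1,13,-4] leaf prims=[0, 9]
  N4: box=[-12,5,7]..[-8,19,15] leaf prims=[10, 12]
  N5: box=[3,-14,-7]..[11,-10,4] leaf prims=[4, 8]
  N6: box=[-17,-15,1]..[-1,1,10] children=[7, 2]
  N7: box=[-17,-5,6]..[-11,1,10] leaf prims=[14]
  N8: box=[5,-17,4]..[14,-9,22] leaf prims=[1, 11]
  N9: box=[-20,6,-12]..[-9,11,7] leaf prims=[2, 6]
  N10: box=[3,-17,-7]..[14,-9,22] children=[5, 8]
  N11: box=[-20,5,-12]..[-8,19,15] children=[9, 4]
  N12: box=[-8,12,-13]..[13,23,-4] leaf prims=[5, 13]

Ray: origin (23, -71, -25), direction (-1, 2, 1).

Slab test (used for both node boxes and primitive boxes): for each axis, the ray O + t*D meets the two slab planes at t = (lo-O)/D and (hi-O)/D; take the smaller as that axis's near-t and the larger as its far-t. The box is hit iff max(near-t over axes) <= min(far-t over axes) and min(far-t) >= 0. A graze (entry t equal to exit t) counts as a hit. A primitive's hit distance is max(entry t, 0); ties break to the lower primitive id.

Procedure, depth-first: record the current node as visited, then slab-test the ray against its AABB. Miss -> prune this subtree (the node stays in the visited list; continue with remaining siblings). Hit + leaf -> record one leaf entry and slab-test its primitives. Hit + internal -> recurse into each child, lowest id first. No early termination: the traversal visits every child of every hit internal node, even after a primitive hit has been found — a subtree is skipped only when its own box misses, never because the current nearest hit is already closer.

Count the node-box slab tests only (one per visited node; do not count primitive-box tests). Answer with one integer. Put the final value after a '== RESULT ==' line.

Trace the traversal:
N0 x:[9,43] y:[27,47] z:[12,47] -> hit [27,43], descend [1, 6, 10, 11]
  N1 x:[10,31] y:[71/2,47] z:[12,21] -> miss, prune
  N6 x:[24,40] y:[28,36] z:[26,35] -> hit [28,35], descend [2, 7]
    N2 x:[24,30] y:[28,67/2] z:[26,34] -> hit [28,30] leaf, test {P3@t=28, P7(miss)}
    N7 x:[34,40] y:[33,36] z:[31,35] -> hit [34,35] leaf, test {P14@t=34}
  N10 x:[9,20] y:[27,31] z:[18,47] -> miss, prune
  N11 x:[31,43] y:[38,45] z:[13,40] -> hit [38,40], descend [4, 9]
    N4 x:[31,35] y:[38,45] z:[32,40] -> miss, prune
    N9 x:[32,43] y:[77/2,41] z:[13,32] -> miss, prune

9 AABB tests over nodes [0, 1, 6, 2, 7, 10, 11, 4, 9]; 2 leaves entered; closest P3.

== RESULT ==
9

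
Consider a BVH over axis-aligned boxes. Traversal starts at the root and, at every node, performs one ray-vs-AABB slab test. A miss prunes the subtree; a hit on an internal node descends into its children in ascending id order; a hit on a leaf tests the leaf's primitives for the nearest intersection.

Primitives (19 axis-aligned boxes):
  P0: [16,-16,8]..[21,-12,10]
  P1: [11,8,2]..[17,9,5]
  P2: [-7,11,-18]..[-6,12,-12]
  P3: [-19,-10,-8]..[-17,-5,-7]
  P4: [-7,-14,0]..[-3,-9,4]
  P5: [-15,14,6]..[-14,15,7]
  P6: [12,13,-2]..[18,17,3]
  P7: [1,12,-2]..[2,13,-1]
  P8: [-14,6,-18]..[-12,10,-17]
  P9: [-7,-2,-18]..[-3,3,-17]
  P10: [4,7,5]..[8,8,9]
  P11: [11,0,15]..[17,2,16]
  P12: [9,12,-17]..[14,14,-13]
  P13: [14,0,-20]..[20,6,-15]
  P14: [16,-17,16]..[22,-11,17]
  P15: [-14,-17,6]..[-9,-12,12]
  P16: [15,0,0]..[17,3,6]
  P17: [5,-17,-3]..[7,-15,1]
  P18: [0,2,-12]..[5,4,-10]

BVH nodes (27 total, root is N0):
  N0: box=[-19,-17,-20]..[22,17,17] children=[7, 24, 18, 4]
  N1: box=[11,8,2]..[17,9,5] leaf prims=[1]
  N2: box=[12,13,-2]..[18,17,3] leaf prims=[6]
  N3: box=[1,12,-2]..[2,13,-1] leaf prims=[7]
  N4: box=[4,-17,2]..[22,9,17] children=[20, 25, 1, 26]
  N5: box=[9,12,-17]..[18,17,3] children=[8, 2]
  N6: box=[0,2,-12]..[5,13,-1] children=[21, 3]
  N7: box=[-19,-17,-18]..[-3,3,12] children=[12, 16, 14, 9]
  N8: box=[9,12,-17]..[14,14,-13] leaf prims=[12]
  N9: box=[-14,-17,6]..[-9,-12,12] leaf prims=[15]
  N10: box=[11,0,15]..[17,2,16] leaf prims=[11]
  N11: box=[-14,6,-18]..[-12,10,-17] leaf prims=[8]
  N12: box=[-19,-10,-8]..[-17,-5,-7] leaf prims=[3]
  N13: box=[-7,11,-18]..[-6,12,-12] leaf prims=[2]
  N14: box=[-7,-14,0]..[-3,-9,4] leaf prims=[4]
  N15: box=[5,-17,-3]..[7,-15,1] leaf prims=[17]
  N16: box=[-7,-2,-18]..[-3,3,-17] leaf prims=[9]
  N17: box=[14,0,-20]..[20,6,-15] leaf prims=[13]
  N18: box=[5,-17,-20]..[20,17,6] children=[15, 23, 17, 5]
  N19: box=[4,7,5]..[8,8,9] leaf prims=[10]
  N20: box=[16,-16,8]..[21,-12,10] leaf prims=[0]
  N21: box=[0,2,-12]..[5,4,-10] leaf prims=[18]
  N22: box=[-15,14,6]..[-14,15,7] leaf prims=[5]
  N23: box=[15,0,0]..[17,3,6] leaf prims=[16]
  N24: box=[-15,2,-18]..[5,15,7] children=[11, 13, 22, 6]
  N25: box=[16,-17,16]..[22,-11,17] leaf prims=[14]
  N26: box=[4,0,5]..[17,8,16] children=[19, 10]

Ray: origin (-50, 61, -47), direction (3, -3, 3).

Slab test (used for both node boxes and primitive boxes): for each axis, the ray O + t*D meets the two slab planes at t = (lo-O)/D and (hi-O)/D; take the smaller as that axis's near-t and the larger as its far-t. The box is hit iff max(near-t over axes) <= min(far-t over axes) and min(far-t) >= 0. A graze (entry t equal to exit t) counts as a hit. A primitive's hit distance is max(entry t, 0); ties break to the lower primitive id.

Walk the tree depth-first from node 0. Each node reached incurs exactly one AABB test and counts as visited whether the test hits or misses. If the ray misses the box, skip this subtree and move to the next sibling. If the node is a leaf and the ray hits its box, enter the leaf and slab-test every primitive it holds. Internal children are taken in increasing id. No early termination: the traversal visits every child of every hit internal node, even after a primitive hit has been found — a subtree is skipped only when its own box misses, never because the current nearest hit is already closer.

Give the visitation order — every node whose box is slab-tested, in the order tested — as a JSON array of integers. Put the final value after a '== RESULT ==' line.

Trace the traversal:
N0 x:[31/3,24] y:[44/3,26] z:[9,64/3] -> hit [44/3,64/3], descend [4, 7, 18, 24]
  N4 x:[18,24] y:[52/3,26] z:[49/3,64/3] -> hit [18,64/3], descend [1, 20, 25, 26]
    N1 x:[61/3,67/3] y:[52/3,53/3] z:[49/3,52/3] -> miss, prune
    N20 x:[22,71/3] y:[73/3,77/3] z:[55/3,19] -> miss, prune
    N25 x:[22,24] y:[24,26] z:[21,64/3] -> miss, prune
    N26 x:[18,67/3] y:[53/3,61/3] z:[52/3,21] -> hit [18,61/3], descend [10, 19]
      N10 x:[61/3,67/3] y:[59/3,61/3] z:[62/3,21] -> miss, prune
      N19 x:[18,58/3] y:[53/3,18] z:[52/3,56/3] -> hit [18,18] leaf, test {P10@t=18}
  N7 x:[31/3,47/3] y:[58/3,26] z:[29/3,59/3] -> miss, prune
  N18 x:[55/3,70/3] y:[44/3,26] z:[9,53/3] -> miss, prune
  N24 x:[35/3,55/3] y:[46/3,59/3] z:[29/3,18] -> hit [46/3,18], descend [6, 11, 13, 22]
    N6 x:[50/3,55/3] y:[16,59/3] z:[35/3,46/3] -> miss, prune
    N11 x:[12,38/3] y:[17,55/3] z:[29/3,10] -> miss, prune
    N13 x:[43/3,44/3] y:[49/3,50/3] z:[29/3,35/3] -> miss, prune
    N22 x:[35/3,12] y:[46/3,47/3] z:[53/3,18] -> miss, prune

Visited [0, 4, 1, 20, 25, 26, 10, 19, 7, 18, 24, 6, 11, 13, 22]. Tests: 15 box, 1 leaf. Nearest: P10.

== RESULT ==
[0, 4, 1, 20, 25, 26, 10, 19, 7, 18, 24, 6, 11, 13, 22]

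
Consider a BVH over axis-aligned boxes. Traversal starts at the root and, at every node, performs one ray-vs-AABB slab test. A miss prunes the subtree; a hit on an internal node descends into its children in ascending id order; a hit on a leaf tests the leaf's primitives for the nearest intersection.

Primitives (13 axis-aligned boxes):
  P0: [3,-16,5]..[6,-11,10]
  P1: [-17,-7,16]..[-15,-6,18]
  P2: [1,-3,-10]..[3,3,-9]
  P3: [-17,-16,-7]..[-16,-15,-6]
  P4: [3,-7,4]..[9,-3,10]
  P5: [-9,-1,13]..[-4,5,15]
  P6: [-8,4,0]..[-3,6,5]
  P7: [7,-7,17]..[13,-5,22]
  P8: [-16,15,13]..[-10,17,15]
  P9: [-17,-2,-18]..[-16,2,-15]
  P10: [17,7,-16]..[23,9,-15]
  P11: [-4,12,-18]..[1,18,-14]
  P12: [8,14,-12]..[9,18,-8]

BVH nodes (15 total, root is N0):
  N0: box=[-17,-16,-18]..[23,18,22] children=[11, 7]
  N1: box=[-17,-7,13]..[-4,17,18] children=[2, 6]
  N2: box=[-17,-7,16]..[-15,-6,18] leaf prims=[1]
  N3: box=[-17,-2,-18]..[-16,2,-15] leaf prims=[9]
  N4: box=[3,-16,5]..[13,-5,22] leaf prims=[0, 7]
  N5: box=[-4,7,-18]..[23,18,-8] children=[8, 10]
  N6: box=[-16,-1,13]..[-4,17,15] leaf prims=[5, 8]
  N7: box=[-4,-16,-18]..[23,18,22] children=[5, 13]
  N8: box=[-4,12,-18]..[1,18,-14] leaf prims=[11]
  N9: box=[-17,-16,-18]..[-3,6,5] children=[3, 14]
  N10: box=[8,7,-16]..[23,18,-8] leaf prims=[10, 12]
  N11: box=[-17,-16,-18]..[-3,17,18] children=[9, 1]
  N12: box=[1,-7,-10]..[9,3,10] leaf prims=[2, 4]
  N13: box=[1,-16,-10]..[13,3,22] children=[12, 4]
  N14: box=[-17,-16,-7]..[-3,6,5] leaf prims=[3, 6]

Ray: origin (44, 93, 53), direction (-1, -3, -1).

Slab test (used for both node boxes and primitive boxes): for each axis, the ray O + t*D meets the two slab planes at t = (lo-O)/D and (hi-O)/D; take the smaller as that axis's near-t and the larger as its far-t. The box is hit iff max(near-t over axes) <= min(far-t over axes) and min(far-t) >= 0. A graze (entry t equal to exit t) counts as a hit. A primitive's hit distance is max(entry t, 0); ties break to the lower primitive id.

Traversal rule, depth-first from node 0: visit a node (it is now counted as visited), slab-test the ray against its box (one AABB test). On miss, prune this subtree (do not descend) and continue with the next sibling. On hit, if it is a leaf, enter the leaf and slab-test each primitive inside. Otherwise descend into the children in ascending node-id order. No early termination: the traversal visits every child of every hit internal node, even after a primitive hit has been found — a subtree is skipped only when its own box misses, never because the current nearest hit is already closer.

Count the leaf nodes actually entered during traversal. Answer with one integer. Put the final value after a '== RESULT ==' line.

Walk:
N0 x:[21,61] y:[25,109/3] z:[31,71] -> hit [31,109/3], descend [7, 11]
  N7 x:[21,48] y:[25,109/3] z:[31,71] -> hit [31,109/3], descend [5, 13]
    N5 x:[21,48] y:[25,86/3] z:[61,71] -> miss, prune
    N13 x:[31,43] y:[30,109/3] z:[31,63] -> hit [31,109/3], descend [4, 12]
      N4 x:[31,41] y:[98/3,109/3] z:[31,48] -> hit [98/3,109/3] leaf, test {P0(miss), P7@t=98/3}
      N12 x:[35,43] y:[30,100/3] z:[43,63] -> miss, prune
  N11 x:[47,61] y:[76/3,109/3] z:[35,71] -> miss, prune

Visited [0, 7, 5, 13, 4, 12, 11]. Tests: 7 box, 1 leaf. Nearest: P7.

== RESULT ==
1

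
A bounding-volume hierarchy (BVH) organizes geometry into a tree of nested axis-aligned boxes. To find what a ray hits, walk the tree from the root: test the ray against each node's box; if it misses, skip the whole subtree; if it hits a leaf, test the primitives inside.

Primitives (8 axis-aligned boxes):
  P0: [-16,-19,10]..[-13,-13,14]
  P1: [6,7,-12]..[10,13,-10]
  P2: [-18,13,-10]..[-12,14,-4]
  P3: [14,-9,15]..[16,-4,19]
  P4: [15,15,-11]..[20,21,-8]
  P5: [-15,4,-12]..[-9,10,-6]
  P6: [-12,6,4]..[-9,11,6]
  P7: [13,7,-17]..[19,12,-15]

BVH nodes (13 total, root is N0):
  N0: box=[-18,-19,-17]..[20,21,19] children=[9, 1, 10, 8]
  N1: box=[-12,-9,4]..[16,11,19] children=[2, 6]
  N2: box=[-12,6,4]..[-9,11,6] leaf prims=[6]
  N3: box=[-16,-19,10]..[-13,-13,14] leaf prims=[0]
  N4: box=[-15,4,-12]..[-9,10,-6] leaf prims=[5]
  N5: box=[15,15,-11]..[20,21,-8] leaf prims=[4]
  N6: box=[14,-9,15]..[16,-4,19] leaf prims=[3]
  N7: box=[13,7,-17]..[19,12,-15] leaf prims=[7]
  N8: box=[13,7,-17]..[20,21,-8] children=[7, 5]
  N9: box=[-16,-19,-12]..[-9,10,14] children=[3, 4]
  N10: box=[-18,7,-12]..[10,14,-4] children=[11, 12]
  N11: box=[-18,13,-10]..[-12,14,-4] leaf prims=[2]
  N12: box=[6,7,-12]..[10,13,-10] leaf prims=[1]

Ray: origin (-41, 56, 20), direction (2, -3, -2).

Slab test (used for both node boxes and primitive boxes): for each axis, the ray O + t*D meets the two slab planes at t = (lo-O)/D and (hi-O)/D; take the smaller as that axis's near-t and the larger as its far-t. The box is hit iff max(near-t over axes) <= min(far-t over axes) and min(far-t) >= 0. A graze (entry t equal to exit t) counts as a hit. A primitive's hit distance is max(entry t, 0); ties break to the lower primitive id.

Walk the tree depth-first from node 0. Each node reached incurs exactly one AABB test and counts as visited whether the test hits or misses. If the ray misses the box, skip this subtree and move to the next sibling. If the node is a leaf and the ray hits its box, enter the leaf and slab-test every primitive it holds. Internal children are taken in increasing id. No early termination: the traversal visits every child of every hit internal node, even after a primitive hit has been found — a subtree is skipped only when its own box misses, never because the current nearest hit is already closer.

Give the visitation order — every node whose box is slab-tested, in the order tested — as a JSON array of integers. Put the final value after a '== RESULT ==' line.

Trace the traversal:
N0 x:[23/2,61/2] y:[35/3,25] z:[1/2,37/2] -> hit [35/3,37/2], descend [1, 8, 9, 10]
  N1 x:[29/2,57/2] y:[15,65/3] z:[1/2,8] -> miss, prune
  N8 x:[27,61/2] y:[35/3,49/3] z:[14,37/2] -> miss, prune
  N9 x:[25/2,16] y:[46/3,25] z:[3,16] -> hit [46/3,16], descend [3, 4]
    N3 x:[25/2,14] y:[23,25] z:[3,5] -> miss, prune
    N4 x:[13,16] y:[46/3,52/3] z:[13,16] -> hit [46/3,16] leaf, test {P5@t=46/3}
  N10 x:[23/2,51/2] y:[14,49/3] z:[12,16] -> hit [14,16], descend [11, 12]
    N11 x:[23/2,29/2] y:[14,43/3] z:[12,15] -> hit [14,43/3] leaf, test {P2@t=14}
    N12 x:[47/2,51/2] y:[43/3,49/3] z:[15,16] -> miss, prune

Visited [0, 1, 8, 9, 3, 4, 10, 11, 12]. Tests: 9 box, 2 leaf. Nearest: P2.

== RESULT ==
[0, 1, 8, 9, 3, 4, 10, 11, 12]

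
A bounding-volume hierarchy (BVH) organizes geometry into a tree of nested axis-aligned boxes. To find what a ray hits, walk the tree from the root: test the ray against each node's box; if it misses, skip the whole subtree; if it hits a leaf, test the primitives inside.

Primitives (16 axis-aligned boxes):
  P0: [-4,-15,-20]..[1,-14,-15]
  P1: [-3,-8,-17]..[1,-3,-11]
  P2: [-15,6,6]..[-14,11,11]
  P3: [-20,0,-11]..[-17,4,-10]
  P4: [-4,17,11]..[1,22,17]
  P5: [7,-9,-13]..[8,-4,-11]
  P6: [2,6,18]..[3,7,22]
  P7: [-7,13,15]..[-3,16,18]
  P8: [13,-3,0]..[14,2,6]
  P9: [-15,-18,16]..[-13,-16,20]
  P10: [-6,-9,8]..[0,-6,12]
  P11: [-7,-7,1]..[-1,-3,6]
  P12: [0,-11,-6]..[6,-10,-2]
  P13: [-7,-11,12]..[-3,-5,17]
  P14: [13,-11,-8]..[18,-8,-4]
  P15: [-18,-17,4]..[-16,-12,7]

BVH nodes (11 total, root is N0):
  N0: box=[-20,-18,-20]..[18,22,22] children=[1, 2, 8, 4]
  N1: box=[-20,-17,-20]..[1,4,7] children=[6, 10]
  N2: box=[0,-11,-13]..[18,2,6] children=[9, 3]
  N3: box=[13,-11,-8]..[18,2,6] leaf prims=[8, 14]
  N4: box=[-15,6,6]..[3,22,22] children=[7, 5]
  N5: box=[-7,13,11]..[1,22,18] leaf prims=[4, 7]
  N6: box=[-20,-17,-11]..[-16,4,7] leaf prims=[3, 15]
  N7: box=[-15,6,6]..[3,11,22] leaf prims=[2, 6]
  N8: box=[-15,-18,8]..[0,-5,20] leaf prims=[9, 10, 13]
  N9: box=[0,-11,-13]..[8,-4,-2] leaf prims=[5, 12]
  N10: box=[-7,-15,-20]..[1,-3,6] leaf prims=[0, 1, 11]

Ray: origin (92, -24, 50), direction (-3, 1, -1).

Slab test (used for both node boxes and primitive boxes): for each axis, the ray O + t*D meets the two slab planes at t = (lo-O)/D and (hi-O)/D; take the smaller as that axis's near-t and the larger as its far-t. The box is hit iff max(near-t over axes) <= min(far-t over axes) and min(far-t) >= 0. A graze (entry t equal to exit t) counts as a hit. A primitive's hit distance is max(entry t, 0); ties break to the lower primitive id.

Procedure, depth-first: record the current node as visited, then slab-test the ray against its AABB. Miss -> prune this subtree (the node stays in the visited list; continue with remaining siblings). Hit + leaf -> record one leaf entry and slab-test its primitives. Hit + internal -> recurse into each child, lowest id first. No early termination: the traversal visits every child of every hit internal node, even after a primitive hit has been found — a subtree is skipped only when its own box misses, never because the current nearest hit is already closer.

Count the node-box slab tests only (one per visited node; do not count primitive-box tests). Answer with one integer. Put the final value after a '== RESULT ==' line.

Trace the traversal:
N0 x:[74/3,112/3] y:[6,46] z:[28,70] -> hit [28,112/3], descend [1, 2, 4, 8]
  N1 x:[91/3,112/3] y:[7,28] z:[43,70] -> miss, prune
  N2 x:[74/3,92/3] y:[13,26] z:[44,63] -> miss, prune
  N4 x:[89/3,107/3] y:[30,46] z:[28,44] -> hit [30,107/3], descend [5, 7]
    N5 x:[91/3,33] y:[37,46] z:[32,39] -> miss, prune
    N7 x:[89/3,107/3] y:[30,35] z:[28,44] -> hit [30,35] leaf, test {P2(miss), P6@t=30}
  N8 x:[92/3,107/3] y:[6,19] z:[30,42] -> miss, prune

Visited [0, 1, 2, 4, 5, 7, 8]. Tests: 7 box, 1 leaf. Nearest: P6.

== RESULT ==
7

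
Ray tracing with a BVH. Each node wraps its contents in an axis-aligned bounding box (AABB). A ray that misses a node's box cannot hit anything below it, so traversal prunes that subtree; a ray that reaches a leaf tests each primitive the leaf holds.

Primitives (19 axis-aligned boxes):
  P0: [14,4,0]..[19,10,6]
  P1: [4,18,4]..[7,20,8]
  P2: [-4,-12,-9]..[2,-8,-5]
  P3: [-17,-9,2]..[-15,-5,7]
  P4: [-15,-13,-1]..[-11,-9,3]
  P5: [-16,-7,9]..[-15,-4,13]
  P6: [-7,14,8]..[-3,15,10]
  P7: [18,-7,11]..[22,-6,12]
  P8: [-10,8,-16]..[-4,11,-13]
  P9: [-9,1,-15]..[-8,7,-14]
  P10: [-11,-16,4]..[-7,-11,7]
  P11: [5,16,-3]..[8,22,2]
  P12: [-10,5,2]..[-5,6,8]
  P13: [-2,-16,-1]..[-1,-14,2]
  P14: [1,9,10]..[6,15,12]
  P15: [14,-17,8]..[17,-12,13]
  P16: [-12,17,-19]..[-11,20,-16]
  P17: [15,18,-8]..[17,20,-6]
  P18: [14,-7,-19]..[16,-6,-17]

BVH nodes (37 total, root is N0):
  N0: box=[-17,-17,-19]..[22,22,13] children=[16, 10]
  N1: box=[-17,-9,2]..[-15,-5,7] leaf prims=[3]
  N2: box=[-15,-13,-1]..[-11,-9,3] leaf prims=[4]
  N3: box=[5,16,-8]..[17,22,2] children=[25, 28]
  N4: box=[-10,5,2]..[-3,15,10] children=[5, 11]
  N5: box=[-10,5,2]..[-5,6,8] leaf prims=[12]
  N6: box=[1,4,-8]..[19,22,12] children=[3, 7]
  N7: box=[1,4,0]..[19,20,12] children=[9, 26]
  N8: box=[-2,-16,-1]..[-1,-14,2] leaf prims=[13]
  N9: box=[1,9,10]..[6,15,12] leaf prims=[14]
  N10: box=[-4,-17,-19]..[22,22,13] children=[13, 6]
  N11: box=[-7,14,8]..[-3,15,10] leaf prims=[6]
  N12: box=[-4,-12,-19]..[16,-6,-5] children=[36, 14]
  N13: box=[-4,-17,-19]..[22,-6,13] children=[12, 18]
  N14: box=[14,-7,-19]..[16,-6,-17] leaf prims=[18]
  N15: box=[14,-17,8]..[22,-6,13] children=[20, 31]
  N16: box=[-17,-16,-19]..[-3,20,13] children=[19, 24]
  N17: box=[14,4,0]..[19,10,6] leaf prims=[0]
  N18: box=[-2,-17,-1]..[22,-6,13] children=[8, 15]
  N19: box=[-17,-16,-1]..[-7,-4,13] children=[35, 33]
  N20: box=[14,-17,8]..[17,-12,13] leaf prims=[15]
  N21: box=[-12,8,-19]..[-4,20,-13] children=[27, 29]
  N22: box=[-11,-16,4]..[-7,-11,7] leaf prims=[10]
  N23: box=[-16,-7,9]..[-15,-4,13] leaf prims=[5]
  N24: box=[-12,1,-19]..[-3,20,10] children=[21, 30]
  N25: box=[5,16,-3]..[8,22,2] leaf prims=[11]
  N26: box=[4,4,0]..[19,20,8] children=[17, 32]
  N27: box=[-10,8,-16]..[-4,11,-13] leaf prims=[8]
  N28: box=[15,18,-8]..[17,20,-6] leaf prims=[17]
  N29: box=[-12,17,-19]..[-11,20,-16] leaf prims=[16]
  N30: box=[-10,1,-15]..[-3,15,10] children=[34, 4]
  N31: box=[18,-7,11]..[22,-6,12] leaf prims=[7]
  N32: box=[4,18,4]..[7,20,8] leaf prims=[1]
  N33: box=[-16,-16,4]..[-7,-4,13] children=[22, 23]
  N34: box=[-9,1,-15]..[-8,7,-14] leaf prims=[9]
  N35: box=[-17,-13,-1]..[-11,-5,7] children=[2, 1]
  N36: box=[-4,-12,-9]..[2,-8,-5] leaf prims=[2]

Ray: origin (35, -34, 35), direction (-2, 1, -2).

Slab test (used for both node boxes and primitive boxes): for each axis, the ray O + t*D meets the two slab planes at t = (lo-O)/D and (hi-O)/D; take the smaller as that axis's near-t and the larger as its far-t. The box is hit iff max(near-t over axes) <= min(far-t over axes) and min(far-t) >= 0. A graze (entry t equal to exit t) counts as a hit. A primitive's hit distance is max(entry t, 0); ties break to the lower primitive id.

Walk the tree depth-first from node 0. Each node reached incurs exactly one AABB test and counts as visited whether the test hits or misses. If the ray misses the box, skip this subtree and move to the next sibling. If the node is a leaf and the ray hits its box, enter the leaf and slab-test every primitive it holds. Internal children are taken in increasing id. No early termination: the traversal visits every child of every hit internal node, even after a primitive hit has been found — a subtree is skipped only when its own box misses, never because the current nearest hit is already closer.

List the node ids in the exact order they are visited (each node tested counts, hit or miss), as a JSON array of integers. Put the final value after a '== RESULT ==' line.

Trace the traversal:
N0 x:[13/2,26] y:[17,56] z:[11,27] -> hit [17,26], descend [10, 16]
  N10 x:[13/2,39/2] y:[17,56] z:[11,27] -> hit [17,39/2], descend [6, 13]
    N6 x:[8,17] y:[38,56] z:[23/2,43/2] -> miss, prune
    N13 x:[13/2,39/2] y:[17,28] z:[11,27] -> hit [17,39/2], descend [12, 18]
      N12 x:[19/2,39/2] y:[22,28] z:[20,27] -> miss, prune
      N18 x:[13/2,37/2] y:[17,28] z:[11,18] -> hit [17,18], descend [8, 15]
        N8 x:[18,37/2] y:[18,20] z:[33/2,18] -> hit [18,18] leaf, test {P13@t=18}
        N15 x:[13/2,21/2] y:[17,28] z:[11,27/2] -> miss, prune
  N16 x:[19,26] y:[18,54] z:[11,27] -> hit [19,26], descend [19, 24]
    N19 x:[21,26] y:[18,30] z:[11,18] -> miss, prune
    N24 x:[19,47/2] y:[35,54] z:[25/2,27] -> miss, prune

Summary -> nodes [0, 10, 6, 13, 12, 18, 8, 15, 16, 19, 24]; box-tests=11; leaf-entries=1; first=P13

== RESULT ==
[0, 10, 6, 13, 12, 18, 8, 15, 16, 19, 24]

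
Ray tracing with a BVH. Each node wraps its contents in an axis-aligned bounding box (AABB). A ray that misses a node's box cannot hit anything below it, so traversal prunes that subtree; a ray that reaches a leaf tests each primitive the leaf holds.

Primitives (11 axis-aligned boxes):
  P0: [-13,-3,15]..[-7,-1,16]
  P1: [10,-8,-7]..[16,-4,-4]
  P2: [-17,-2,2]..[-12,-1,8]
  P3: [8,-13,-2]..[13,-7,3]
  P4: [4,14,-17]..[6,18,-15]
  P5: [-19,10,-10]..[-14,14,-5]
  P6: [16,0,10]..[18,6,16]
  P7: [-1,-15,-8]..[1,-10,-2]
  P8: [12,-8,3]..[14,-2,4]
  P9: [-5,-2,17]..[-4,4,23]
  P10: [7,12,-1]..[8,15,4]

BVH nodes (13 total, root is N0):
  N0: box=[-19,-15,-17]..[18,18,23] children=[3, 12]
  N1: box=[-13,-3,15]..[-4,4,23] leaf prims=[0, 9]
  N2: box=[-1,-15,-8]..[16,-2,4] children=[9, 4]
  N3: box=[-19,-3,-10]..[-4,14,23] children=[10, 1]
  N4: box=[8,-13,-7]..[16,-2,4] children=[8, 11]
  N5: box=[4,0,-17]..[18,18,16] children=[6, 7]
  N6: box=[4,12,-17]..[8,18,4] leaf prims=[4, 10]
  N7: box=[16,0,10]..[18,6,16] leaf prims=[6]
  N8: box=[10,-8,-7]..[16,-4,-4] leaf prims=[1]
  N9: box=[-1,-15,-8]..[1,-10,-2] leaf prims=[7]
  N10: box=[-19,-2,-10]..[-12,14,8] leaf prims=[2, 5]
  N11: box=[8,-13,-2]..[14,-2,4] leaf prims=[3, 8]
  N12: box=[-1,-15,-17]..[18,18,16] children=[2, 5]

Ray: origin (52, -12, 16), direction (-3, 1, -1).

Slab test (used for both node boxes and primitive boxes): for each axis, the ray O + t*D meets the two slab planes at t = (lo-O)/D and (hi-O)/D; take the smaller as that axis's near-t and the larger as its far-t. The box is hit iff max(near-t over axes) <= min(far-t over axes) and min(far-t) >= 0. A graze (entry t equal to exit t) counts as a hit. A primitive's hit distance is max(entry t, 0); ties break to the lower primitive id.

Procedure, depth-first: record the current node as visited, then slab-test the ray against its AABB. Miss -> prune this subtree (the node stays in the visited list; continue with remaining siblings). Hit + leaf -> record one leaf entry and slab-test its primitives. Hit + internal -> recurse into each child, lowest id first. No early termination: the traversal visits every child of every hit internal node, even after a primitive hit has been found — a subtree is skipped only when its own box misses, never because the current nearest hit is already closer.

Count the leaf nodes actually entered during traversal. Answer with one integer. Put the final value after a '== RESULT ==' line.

Walk:
N0 x:[34/3,71/3] y:[-3,30] z:[-7,33] -> hit [34/3,71/3], descend [3, 12]
  N3 x:[56/3,71/3] y:[9,26] z:[-7,26] -> hit [56/3,71/3], descend [1, 10]
    N1 x:[56/3,65/3] y:[9,16] z:[-7,1] -> miss, prune
    N10 x:[64/3,71/3] y:[10,26] z:[8,26] -> hit [64/3,71/3] leaf, test {P2(miss), P5@t=22}
  N12 x:[34/3,53/3] y:[-3,30] z:[0,33] -> hit [34/3,53/3], descend [2, 5]
    N2 x:[12,53/3] y:[-3,10] z:[12,24] -> miss, prune
    N5 x:[34/3,16] y:[12,30] z:[0,33] -> hit [12,16], descend [6, 7]
      N6 x:[44/3,16] y:[24,30] z:[12,33] -> miss, prune
      N7 x:[34/3,12] y:[12,18] z:[0,6] -> miss, prune

Summary -> nodes [0, 3, 1, 10, 12, 2, 5, 6, 7]; box-tests=9; leaf-entries=1; first=P5

== RESULT ==
1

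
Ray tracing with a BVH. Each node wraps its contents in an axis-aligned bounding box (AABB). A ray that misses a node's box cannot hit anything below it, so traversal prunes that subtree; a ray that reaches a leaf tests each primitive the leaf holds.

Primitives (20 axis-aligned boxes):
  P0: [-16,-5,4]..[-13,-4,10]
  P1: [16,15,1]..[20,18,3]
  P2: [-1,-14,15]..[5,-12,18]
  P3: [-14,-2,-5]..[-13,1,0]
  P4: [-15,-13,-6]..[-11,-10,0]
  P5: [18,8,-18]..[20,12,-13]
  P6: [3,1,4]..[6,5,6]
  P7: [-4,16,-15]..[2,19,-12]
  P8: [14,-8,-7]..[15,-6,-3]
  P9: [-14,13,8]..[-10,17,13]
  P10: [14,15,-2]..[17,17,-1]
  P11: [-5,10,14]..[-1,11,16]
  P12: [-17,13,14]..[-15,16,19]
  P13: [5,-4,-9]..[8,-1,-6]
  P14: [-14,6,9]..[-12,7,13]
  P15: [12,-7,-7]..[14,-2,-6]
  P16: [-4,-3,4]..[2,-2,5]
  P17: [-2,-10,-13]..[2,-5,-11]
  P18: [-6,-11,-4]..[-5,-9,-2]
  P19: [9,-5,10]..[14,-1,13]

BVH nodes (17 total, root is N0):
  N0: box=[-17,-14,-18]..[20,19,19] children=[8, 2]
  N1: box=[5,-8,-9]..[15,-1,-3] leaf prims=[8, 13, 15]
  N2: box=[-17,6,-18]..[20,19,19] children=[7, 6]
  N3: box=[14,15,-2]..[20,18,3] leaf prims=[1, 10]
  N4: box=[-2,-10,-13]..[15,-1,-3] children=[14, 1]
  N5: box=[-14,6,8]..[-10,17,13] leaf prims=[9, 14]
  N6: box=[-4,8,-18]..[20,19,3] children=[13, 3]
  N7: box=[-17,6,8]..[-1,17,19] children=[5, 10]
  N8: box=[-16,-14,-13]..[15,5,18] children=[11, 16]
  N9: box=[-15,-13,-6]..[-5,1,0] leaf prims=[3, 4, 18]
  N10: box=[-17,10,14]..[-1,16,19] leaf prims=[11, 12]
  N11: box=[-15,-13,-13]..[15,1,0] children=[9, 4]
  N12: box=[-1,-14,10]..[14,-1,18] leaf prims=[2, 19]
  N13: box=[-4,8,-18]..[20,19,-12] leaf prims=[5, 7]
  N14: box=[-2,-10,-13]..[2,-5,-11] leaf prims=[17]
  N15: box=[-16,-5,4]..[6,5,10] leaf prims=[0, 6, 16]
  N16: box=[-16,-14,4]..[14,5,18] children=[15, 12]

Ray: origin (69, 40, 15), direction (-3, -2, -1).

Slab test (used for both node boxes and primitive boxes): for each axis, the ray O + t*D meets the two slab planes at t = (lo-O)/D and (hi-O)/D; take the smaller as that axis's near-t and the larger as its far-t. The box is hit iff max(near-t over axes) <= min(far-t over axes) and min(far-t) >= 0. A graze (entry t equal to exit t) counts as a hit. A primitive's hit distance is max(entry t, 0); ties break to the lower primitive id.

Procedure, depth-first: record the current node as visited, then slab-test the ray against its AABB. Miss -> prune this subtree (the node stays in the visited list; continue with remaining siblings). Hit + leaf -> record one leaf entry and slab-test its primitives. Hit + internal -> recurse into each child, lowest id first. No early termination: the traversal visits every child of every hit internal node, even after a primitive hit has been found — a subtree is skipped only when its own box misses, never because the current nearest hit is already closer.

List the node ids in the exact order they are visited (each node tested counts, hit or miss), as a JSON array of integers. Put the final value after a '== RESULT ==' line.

Trace the traversal:
N0 x:[49/3,86/3] y:[21/2,27] z:[-4,33] -> hit [49/3,27], descend [2, 8]
  N2 x:[49/3,86/3] y:[21/2,17] z:[-4,33] -> hit [49/3,17], descend [6, 7]
    N6 x:[49/3,73/3] y:[21/2,16] z:[12,33] -> miss, prune
    N7 x:[70/3,86/3] y:[23/2,17] z:[-4,7] -> miss, prune
  N8 x:[18,85/3] y:[35/2,27] z:[-3,28] -> hit [18,27], descend [11, 16]
    N11 x:[18,28] y:[39/2,53/2] z:[15,28] -> hit [39/2,53/2], descend [4, 9]
      N4 x:[18,71/3] y:[41/2,25] z:[18,28] -> hit [41/2,71/3], descend [1, 14]
        N1 x:[18,64/3] y:[41/2,24] z:[18,24] -> hit [41/2,64/3] leaf, test {P8(miss), P13@t=21, P15(miss)}
        N14 x:[67/3,71/3] y:[45/2,25] z:[26,28] -> miss, prune
      N9 x:[74/3,28] y:[39/2,53/2] z:[15,21] -> miss, prune
    N16 x:[55/3,85/3] y:[35/2,27] z:[-3,11] -> miss, prune

Visited [0, 2, 6, 7, 8, 11, 4, 1, 14, 9, 16]. Tests: 11 box, 1 leaf. Nearest: P13.

== RESULT ==
[0, 2, 6, 7, 8, 11, 4, 1, 14, 9, 16]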